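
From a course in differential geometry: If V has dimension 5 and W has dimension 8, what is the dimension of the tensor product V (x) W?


The dimension of a tensor product is the product of dimensions.
dim(V) = 5, dim(W) = 8
dim(V (x) W) = 5 * 8 = 40

40


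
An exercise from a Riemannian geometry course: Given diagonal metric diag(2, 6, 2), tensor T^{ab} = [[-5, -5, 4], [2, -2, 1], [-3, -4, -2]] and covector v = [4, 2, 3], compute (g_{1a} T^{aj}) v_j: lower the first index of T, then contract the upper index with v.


Step 1: lower the first index. For a diagonal metric, g_{ia} T^{aj} = g_{ii} T^{ij} (no sum on i).
g_{11} = 2
S_1{}^1 = 2 * T^{11} = 2 * -5 = -10
S_1{}^2 = 2 * T^{12} = 2 * -5 = -10
S_1{}^3 = 2 * T^{13} = 2 * 4 = 8
Step 2: contract S_1{}^j with v_j.
S_1{}^1 * v_1 = -10 * 4 = -40
S_1{}^2 * v_2 = -10 * 2 = -20
S_1{}^3 * v_3 = 8 * 3 = 24
Result = -40 + -20 + 24 = -36

-36


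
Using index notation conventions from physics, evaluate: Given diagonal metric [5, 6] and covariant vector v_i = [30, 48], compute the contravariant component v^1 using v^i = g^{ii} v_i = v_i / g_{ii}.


To raise an index with a diagonal metric: v^i = v_i / g_{ii}.
For index 1: v_1 = 30, g_{11} = 5
v^1 = 30 / 5 = 6

6


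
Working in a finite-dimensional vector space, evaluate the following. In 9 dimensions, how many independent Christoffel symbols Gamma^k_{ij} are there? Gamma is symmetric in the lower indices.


Christoffel symbols Gamma^k_{ij} are symmetric in i,j, so there are d * d(d+1)/2 independent symbols.
d = 9
d(d+1)/2 = 9 * 10 / 2 = 45
Total = 9 * 45 = 405

405


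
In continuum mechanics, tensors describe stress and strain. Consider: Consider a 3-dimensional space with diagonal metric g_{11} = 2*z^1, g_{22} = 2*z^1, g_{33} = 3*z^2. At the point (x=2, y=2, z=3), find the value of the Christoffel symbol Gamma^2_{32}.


For a diagonal metric, Gamma^k_{ij} = (1/2) g^{kk} (dg_{ik}/dx_j + dg_{jk}/dx_i - dg_{ij}/dx_k).
The metric is diagonal, so g_{ab} = 0 for a != b.
At the given point: g_{11} = 6, g_{22} = 6, g_{33} = 27
g^{22} = 1/6
dg_{32}/dx_2 = 0 (off-diagonal)
dg_{22}/dx_3 = dg_{22}/dx_3 = 2
dg_{32}/dx_2 = 0 (off-diagonal)
Numerator = 0 + 2 - 0 = 2
Gamma^2_{32} = 2 / (2 * 6) = 1/6

1/6


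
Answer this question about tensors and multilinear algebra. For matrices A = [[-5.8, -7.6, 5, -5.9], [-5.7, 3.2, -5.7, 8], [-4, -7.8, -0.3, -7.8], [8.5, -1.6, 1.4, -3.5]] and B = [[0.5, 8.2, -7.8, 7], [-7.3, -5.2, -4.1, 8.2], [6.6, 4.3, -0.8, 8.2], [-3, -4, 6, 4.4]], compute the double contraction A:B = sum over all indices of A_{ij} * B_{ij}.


A:B = sum over all i,j of A_{ij} * B_{ij}.
Row 1: -5.8*0.5=-2.9, -7.6*8.2=-62.32, 5*-7.8=-39, -5.9*7=-41.3 => row sum = -145.52
Row 2: -5.7*-7.3=41.61, 3.2*-5.2=-16.64, -5.7*-4.1=23.37, 8*8.2=65.6 => row sum = 113.94
Row 3: -4*6.6=-26.4, -7.8*4.3=-33.54, -0.3*-0.8=0.24, -7.8*8.2=-63.96 => row sum = -123.66
Row 4: 8.5*-3=-25.5, -1.6*-4=6.4, 1.4*6=8.4, -3.5*4.4=-15.4 => row sum = -26.1
Total = -145.52 + 113.94 + -123.66 + -26.1 = -181.34

-181.34


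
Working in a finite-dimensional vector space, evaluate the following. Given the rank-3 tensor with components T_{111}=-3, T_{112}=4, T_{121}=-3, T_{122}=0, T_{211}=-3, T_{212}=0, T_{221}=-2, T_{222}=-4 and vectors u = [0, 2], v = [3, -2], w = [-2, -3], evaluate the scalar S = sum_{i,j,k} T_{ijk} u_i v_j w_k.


S = sum over i,j,k of T_{ijk} u_i v_j w_k. Expanding all 8 terms:
T_{111}*u_1*v_1*w_1 = -3*0*3*-2 = 0  (running total: 0)
T_{112}*u_1*v_1*w_2 = 4*0*3*-3 = 0  (running total: 0)
T_{121}*u_1*v_2*w_1 = -3*0*-2*-2 = 0  (running total: 0)
T_{122}*u_1*v_2*w_2 = 0*0*-2*-3 = 0  (running total: 0)
T_{211}*u_2*v_1*w_1 = -3*2*3*-2 = 36  (running total: 36)
T_{212}*u_2*v_1*w_2 = 0*2*3*-3 = 0  (running total: 36)
T_{221}*u_2*v_2*w_1 = -2*2*-2*-2 = -16  (running total: 20)
T_{222}*u_2*v_2*w_2 = -4*2*-2*-3 = -48  (running total: -28)
S = -28

-28


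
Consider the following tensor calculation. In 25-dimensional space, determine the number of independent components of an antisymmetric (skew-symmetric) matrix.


An antisymmetric rank-2 tensor satisfies A_{ij} = -A_{ji}, so diagonal entries are zero.
The independent components are the upper-triangular entries: C(n, 2) = n(n-1)/2.
n = 25
C(25, 2) = 25 * 24 / 2 = 600 / 2 = 300

300


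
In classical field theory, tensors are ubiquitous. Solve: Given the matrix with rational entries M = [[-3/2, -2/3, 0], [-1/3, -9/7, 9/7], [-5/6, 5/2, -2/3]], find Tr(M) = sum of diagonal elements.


The trace is the sum of diagonal entries.
Diagonal: M[1,1] = -3/2, M[2,2] = -9/7, M[3,3] = -2/3
Tr(M) = -3/2 + -9/7 + -2/3
Computing step by step:
After adding M[1,1]: -3/2
After adding M[2,2]: -39/14
After adding M[3,3]: -145/42
Tr(M) = -145/42

-145/42


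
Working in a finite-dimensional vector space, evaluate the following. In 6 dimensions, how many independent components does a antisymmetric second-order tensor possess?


A antisymmetric rank-2 tensor in d dimensions has d(d-1)/2 independent components.
d = 6
d(d-1)/2 = 6 * 5 / 2 = 30 / 2 = 15

15


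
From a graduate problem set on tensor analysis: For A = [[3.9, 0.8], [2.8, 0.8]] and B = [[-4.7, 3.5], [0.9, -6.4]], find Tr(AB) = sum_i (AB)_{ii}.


Tr(AB) = sum_i (AB)_{ii} where (AB)_{ii} = sum_k A_{ik} B_{ki}.
(AB)_{11} = 3.9*-4.7 + 0.8*0.9 = -17.61
(AB)_{22} = 2.8*3.5 + 0.8*-6.4 = 4.68
Tr(AB) = -17.61 + 4.68 = -12.93

-12.93


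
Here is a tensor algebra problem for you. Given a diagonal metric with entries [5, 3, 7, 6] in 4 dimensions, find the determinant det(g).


For a diagonal metric, the determinant is the product of diagonal entries.
Diagonal entries: 5, 3, 7, 6
det(g) = 5 * 3 * 7 * 6 = 630

630


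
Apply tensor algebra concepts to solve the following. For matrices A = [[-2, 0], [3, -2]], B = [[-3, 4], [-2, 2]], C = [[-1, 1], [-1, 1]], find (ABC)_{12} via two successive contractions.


(ABC)_{12} = sum_m (AB)_{1m} C_{m2}. First compute row 1 of AB.
(AB)_{11} = -2*-3 + 0*-2 = 6
(AB)_{12} = -2*4 + 0*2 = -8
Now contract with column 2 of C:
(AB)_{11} * C_{12} = 6 * 1 = 6
(AB)_{12} * C_{22} = -8 * 1 = -8
(ABC)_{12} = 6 + -8 = -2

-2


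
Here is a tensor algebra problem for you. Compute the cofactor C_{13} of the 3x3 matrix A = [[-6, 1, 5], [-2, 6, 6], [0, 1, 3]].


To find cofactor C_{13}, delete row 1 and column 3.
The resulting 2x2 submatrix is: [[-2, 6], [0, 1]]
Minor M_{13} = -2*1 - 6*0
  = -2 - 0 = -2
Sign = (-1)^(1+3) = (-1)^4 = 1
Cofactor C_{13} = 1 * -2 = -2

-2


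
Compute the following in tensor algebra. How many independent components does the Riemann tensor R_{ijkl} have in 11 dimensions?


The Riemann tensor in d dimensions has d^2(d^2 - 1)/12 independent components.
d = 11, so d^2 = 121
d^2 - 1 = 120
d^2(d^2 - 1) = 121 * 120 = 14520
Divide by 12: 14520 / 12 = 1210

1210


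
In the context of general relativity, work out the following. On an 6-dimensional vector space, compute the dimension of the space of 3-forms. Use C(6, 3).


The dimension of the space of p-forms on an n-dimensional space is C(n, p).
n = 6, p = 3
C(6, 3) = 6! / (3! * 3!) = 20

20


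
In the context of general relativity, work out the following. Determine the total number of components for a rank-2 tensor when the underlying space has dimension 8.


The number of components of a rank-r tensor in d dimensions is d^r.
Here d = 8 and r = 2.
8^2 = 64

64


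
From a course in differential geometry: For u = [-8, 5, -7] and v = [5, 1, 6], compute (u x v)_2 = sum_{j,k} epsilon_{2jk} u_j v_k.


(u x v)_2 = sum_{j,k} epsilon_{2jk} u_j v_k. Only permutations of (1,2,3) contribute; the two non-zero terms are:
eps_{213} u_1 v_3 = -1 * -8 * 6 = 48
eps_{231} u_3 v_1 = 1 * -7 * 5 = -35
(u x v)_2 = 13

13


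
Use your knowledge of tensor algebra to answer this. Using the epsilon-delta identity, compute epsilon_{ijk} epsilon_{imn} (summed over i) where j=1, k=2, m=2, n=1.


Using the identity: epsilon_{ijk} epsilon_{imn} = delta_{jm} delta_{kn} - delta_{jn} delta_{km}.
delta_{12} = 0
delta_{21} = 0
delta_{11} = 1
delta_{22} = 1
Result = 0 * 0 - 1 * 1 = 0 - 1 = -1

-1


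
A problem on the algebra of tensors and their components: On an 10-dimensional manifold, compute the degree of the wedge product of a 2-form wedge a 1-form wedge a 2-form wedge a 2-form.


The degree of a wedge product is the sum of the degrees of the individual forms.
Degrees: 2, 1, 2, 2
Total degree = 2 + 1 + 2 + 2 = 7

7


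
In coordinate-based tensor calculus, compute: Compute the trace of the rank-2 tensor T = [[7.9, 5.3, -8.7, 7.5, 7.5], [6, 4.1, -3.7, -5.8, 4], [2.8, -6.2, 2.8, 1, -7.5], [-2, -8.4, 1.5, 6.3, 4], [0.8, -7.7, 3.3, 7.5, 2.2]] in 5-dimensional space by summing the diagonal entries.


The contraction (trace) of a rank-2 tensor is the sum of its diagonal elements.
Diagonal entries: A[1,1] = 7.9, A[2,2] = 4.1, A[3,3] = 2.8, A[4,4] = 6.3, A[5,5] = 2.2
Tr(A) = 7.9 + 4.1 + 2.8 + 6.3 + 2.2 = 23.3

23.3


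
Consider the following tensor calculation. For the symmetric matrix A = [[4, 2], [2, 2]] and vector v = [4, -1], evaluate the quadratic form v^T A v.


First compute Av:
(Av)_1 = 4*4 + 2*-1 = 14
(Av)_2 = 2*4 + 2*-1 = 6
Av = [14, 6]
Then v^T (Av) = 4*14 + -1*6
= 56 + -6 = 50

50


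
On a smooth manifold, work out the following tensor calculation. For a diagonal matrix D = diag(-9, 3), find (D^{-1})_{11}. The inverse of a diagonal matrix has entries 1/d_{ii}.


For a diagonal matrix, the inverse has entries (D^{-1})_{ii} = 1/d_{ii}.
The diagonal entries are: d_{11} = -9, d_{22} = 3
We need (D^{-1})_{11} = 1/d_{11} = 1/-9 = -1/9

-1/9


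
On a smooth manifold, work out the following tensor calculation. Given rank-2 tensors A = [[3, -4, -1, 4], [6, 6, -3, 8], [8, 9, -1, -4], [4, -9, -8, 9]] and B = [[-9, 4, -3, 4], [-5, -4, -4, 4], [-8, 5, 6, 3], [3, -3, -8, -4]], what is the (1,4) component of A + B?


Tensor addition is component-wise: (A + B)_{ij} = A_{ij} + B_{ij}.
A_{14} = 4
B_{14} = 4
(A + B)_{14} = 4 + 4 = 8

8


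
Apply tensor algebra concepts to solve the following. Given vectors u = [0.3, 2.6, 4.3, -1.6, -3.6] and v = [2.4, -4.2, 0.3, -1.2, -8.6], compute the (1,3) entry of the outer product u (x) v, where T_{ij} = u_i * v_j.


The outer product entry T_{ij} = u_i * v_j.
We need i=1, j=3.
u_1 = 0.3, v_3 = 0.3
T_{1,3} = 0.3 * 0.3 = 0.09

0.09


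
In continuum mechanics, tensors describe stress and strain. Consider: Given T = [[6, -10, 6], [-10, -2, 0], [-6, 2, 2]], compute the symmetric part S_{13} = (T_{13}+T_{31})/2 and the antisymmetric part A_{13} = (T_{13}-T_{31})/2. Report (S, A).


T_{13} = 6
T_{31} = -6
S_{13} = (6 + -6)/2 = 0/2 = 0
A_{13} = (6 - -6)/2 = 12/2 = 6
Check: S + A = 0 + 6 = 6 = T_{13}.

(0, 6)


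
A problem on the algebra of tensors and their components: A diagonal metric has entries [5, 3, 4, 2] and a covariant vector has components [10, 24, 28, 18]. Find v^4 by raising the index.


To raise an index with a diagonal metric: v^i = v_i / g_{ii}.
For index 4: v_4 = 18, g_{44} = 2
v^4 = 18 / 2 = 9

9


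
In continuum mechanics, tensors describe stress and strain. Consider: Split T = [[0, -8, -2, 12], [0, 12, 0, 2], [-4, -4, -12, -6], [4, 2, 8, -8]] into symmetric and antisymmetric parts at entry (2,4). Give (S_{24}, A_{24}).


T_{24} = 2
T_{42} = 2
S_{24} = (2 + 2)/2 = 4/2 = 2
A_{24} = (2 - 2)/2 = 0/2 = 0
Check: S + A = 2 + 0 = 2 = T_{24}.

(2, 0)


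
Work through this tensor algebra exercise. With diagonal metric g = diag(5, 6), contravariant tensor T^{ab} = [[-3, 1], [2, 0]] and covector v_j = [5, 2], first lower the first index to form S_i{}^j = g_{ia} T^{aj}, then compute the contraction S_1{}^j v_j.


Step 1: lower the first index. For a diagonal metric, g_{ia} T^{aj} = g_{ii} T^{ij} (no sum on i).
g_{11} = 5
S_1{}^1 = 5 * T^{11} = 5 * -3 = -15
S_1{}^2 = 5 * T^{12} = 5 * 1 = 5
Step 2: contract S_1{}^j with v_j.
S_1{}^1 * v_1 = -15 * 5 = -75
S_1{}^2 * v_2 = 5 * 2 = 10
Result = -75 + 10 = -65

-65


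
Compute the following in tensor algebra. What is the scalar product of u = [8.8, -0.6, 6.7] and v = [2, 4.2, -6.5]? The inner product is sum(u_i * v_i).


The inner product u . v = sum of u_i * v_i.
Term-by-term: 8.8 * 2, -0.6 * 4.2, 6.7 * -6.5
Products: 17.6, -2.52, -43.55
Sum = 17.6 + -2.52 + -43.55 = -28.47

-28.47


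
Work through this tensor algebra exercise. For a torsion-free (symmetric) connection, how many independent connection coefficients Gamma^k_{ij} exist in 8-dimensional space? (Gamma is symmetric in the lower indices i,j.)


Christoffel symbols Gamma^k_{ij} are symmetric in i,j, so there are d * d(d+1)/2 independent symbols.
d = 8
d(d+1)/2 = 8 * 9 / 2 = 36
Total = 8 * 36 = 288

288


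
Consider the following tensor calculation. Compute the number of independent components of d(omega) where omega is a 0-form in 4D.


The exterior derivative of a p-form is a (p+1)-form.
Its number of independent components is C(n, p+1).
n = 4, p+1 = 1
C(4, 1) = 4

4


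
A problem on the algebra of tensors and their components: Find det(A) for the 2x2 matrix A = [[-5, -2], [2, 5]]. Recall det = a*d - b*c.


For a 2x2 matrix [[a, b], [c, d]], det = a*d - b*c.
a = -5, b = -2, c = 2, d = 5
a*d = -5 * 5 = -25
b*c = -2 * 2 = -4
det = -25 - -4 = -21

-21


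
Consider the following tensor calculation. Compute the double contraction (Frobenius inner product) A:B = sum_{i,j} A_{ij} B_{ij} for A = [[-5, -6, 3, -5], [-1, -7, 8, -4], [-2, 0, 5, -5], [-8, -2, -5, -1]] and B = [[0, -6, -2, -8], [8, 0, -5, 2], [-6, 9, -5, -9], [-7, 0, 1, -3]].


A:B = sum over all i,j of A_{ij} * B_{ij}.
Row 1: -5*0=0, -6*-6=36, 3*-2=-6, -5*-8=40 => row sum = 70
Row 2: -1*8=-8, -7*0=0, 8*-5=-40, -4*2=-8 => row sum = -56
Row 3: -2*-6=12, 0*9=0, 5*-5=-25, -5*-9=45 => row sum = 32
Row 4: -8*-7=56, -2*0=0, -5*1=-5, -1*-3=3 => row sum = 54
Total = 70 + -56 + 32 + 54 = 100

100


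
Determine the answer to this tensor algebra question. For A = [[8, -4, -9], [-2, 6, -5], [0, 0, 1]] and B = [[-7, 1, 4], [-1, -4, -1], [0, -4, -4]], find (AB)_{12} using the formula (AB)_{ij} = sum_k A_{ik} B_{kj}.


(AB)_{ij} = sum_k A_{ik} B_{kj}.
For i=1, j=2:
A_{11} * B_{12} = 8 * 1 = 8
A_{12} * B_{22} = -4 * -4 = 16
A_{13} * B_{32} = -9 * -4 = 36
Sum = 8 + 16 + 36 = 60

60


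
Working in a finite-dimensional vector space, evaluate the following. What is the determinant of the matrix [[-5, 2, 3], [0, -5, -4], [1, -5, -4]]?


Expanding along the first row, det(A) = a11*M_11 - a12*M_12 + a13*M_13, where M_1j is the (1,j) minor.
Minor M_11 = -5*-4 - -4*-5 = 0
Minor M_12 = 0*-4 - -4*1 = 4
Minor M_13 = 0*-5 - -5*1 = 5
det = -5*(0) - 2*(4) + 3*(5)
    = 0 - 8 + 15
    = 7

7


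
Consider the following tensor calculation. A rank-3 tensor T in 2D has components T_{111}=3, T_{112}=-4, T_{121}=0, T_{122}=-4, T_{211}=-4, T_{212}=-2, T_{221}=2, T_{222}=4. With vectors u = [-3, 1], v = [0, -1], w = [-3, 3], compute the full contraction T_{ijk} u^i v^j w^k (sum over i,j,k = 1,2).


S = sum over i,j,k of T_{ijk} u_i v_j w_k. Expanding all 8 terms:
T_{111}*u_1*v_1*w_1 = 3*-3*0*-3 = 0  (running total: 0)
T_{112}*u_1*v_1*w_2 = -4*-3*0*3 = 0  (running total: 0)
T_{121}*u_1*v_2*w_1 = 0*-3*-1*-3 = 0  (running total: 0)
T_{122}*u_1*v_2*w_2 = -4*-3*-1*3 = -36  (running total: -36)
T_{211}*u_2*v_1*w_1 = -4*1*0*-3 = 0  (running total: -36)
T_{212}*u_2*v_1*w_2 = -2*1*0*3 = 0  (running total: -36)
T_{221}*u_2*v_2*w_1 = 2*1*-1*-3 = 6  (running total: -30)
T_{222}*u_2*v_2*w_2 = 4*1*-1*3 = -12  (running total: -42)
S = -42

-42


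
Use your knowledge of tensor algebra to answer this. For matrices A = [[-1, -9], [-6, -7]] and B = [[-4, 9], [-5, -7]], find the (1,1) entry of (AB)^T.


(AB)^T_{ij} = (AB)_{ji} = sum_k A_{jk} B_{ki}.
For i=1, j=1 we need (AB)_{11}:
A_{11} * B_{11} = -1 * -4 = 4
A_{12} * B_{21} = -9 * -5 = 45
Sum = 4 + 45 = 49

49


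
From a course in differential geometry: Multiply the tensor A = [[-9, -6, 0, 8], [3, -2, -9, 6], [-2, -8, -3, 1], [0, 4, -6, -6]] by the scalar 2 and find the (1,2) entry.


Scalar multiplication: (cA)_{ij} = c * A_{ij}.
c = 2
A_{12} = -6
(cA)_{12} = 2 * -6 = -12

-12


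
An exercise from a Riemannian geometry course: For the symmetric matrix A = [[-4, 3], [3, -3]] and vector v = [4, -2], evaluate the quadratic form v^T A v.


First compute Av:
(Av)_1 = -4*4 + 3*-2 = -22
(Av)_2 = 3*4 + -3*-2 = 18
Av = [-22, 18]
Then v^T (Av) = 4*-22 + -2*18
= -88 + -36 = -124

-124


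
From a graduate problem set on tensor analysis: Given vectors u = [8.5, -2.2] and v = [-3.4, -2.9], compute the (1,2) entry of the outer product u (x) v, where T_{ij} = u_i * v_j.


The outer product entry T_{ij} = u_i * v_j.
We need i=1, j=2.
u_1 = 8.5, v_2 = -2.9
T_{1,2} = 8.5 * -2.9 = -24.65

-24.65


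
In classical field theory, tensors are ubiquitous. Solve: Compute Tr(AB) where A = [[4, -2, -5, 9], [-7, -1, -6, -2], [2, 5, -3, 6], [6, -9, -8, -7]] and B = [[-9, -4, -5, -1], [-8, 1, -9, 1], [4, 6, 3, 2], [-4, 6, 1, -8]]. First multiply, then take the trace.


Tr(AB) = sum_i (AB)_{ii} where (AB)_{ii} = sum_k A_{ik} B_{ki}.
(AB)_{11} = 4*-9 + -2*-8 + -5*4 + 9*-4 = -76
(AB)_{22} = -7*-4 + -1*1 + -6*6 + -2*6 = -21
(AB)_{33} = 2*-5 + 5*-9 + -3*3 + 6*1 = -58
(AB)_{44} = 6*-1 + -9*1 + -8*2 + -7*-8 = 25
Tr(AB) = -76 + -21 + -58 + 25 = -130

-130


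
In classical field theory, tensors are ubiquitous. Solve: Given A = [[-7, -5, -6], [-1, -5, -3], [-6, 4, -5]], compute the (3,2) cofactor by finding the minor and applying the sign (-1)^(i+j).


To find cofactor C_{32}, delete row 3 and column 2.
The resulting 2x2 submatrix is: [[-7, -6], [-1, -3]]
Minor M_{32} = -7*-3 - -6*-1
  = 21 - 6 = 15
Sign = (-1)^(3+2) = (-1)^5 = -1
Cofactor C_{32} = -1 * 15 = -15

-15


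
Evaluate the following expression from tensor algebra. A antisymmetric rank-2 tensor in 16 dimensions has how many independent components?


A antisymmetric rank-2 tensor in d dimensions has d(d-1)/2 independent components.
d = 16
d(d-1)/2 = 16 * 15 / 2 = 240 / 2 = 120

120


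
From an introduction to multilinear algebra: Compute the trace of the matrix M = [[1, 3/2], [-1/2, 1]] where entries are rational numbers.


The trace is the sum of diagonal entries.
Diagonal: M[1,1] = 1, M[2,2] = 1
Tr(M) = 1 + 1
Computing step by step:
After adding M[1,1]: 1
After adding M[2,2]: 2
Tr(M) = 2

2


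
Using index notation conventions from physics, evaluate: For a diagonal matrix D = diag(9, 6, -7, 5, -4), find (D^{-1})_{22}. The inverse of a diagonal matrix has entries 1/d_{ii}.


For a diagonal matrix, the inverse has entries (D^{-1})_{ii} = 1/d_{ii}.
The diagonal entries are: d_{11} = 9, d_{22} = 6, d_{33} = -7, d_{44} = 5, d_{55} = -4
We need (D^{-1})_{22} = 1/d_{22} = 1/6 = 1/6

1/6


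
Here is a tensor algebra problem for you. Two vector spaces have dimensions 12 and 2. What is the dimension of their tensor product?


The dimension of a tensor product is the product of dimensions.
dim(V) = 12, dim(W) = 2
dim(V (x) W) = 12 * 2 = 24

24


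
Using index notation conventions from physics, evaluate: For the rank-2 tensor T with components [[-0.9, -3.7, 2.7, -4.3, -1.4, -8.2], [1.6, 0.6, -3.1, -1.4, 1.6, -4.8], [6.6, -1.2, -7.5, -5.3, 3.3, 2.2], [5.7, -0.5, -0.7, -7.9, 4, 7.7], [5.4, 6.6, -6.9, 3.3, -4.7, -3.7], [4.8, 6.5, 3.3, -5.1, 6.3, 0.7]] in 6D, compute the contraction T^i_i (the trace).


The contraction (trace) of a rank-2 tensor is the sum of its diagonal elements.
Diagonal entries: A[1,1] = -0.9, A[2,2] = 0.6, A[3,3] = -7.5, A[4,4] = -7.9, A[5,5] = -4.7, A[6,6] = 0.7
Tr(A) = -0.9 + 0.6 + -7.5 + -7.9 + -4.7 + 0.7 = -19.7

-19.7


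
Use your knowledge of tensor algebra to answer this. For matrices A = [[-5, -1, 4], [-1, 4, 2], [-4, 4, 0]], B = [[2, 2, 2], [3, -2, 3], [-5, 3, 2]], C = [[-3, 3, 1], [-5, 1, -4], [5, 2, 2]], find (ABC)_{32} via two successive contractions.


(ABC)_{32} = sum_m (AB)_{3m} C_{m2}. First compute row 3 of AB.
(AB)_{31} = -4*2 + 4*3 + 0*-5 = 4
(AB)_{32} = -4*2 + 4*-2 + 0*3 = -16
(AB)_{33} = -4*2 + 4*3 + 0*2 = 4
Now contract with column 2 of C:
(AB)_{31} * C_{12} = 4 * 3 = 12
(AB)_{32} * C_{22} = -16 * 1 = -16
(AB)_{33} * C_{32} = 4 * 2 = 8
(ABC)_{32} = 12 + -16 + 8 = 4

4


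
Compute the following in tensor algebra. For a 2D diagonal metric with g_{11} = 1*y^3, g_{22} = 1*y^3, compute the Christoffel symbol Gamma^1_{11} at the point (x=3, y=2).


For a diagonal metric, Gamma^k_{ij} = (1/2) g^{kk} (dg_{ik}/dx_j + dg_{jk}/dx_i - dg_{ij}/dx_k).
The metric is diagonal, so g_{ab} = 0 for a != b.
At the given point: g_{11} = 8, g_{22} = 8
g^{11} = 1/8
dg_{11}/dx_1 = dg_{11}/dx_1 = 0
dg_{11}/dx_1 = dg_{11}/dx_1 = 0
dg_{11}/dx_1 = dg_{11}/dx_1 = 0
Numerator = 0 + 0 - 0 = 0
Gamma^1_{11} = 0 / (2 * 8) = 0

0


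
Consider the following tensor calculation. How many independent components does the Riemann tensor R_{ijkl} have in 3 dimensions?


The Riemann tensor in d dimensions has d^2(d^2 - 1)/12 independent components.
d = 3, so d^2 = 9
d^2 - 1 = 8
d^2(d^2 - 1) = 9 * 8 = 72
Divide by 12: 72 / 12 = 6

6


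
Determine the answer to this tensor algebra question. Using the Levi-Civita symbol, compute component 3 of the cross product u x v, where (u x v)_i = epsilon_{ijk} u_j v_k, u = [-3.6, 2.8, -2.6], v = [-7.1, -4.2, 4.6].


(u x v)_3 = sum_{j,k} epsilon_{3jk} u_j v_k. Only permutations of (1,2,3) contribute; the two non-zero terms are:
eps_{312} u_1 v_2 = 1 * -3.6 * -4.2 = 15.12
eps_{321} u_2 v_1 = -1 * 2.8 * -7.1 = 19.88
(u x v)_3 = 35

35


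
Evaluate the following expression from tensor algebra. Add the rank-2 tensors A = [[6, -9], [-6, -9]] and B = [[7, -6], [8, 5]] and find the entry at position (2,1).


Tensor addition is component-wise: (A + B)_{ij} = A_{ij} + B_{ij}.
A_{21} = -6
B_{21} = 8
(A + B)_{21} = -6 + 8 = 2

2


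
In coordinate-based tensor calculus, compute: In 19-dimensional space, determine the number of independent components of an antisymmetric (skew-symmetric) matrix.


An antisymmetric rank-2 tensor satisfies A_{ij} = -A_{ji}, so diagonal entries are zero.
The independent components are the upper-triangular entries: C(n, 2) = n(n-1)/2.
n = 19
C(19, 2) = 19 * 18 / 2 = 342 / 2 = 171

171


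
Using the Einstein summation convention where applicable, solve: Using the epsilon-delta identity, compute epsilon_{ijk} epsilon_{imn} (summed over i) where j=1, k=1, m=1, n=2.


Using the identity: epsilon_{ijk} epsilon_{imn} = delta_{jm} delta_{kn} - delta_{jn} delta_{km}.
delta_{11} = 1
delta_{12} = 0
delta_{12} = 0
delta_{11} = 1
Result = 1 * 0 - 0 * 1 = 0 - 0 = 0

0


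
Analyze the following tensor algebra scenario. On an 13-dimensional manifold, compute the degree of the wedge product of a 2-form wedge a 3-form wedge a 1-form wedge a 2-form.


The degree of a wedge product is the sum of the degrees of the individual forms.
Degrees: 2, 3, 1, 2
Total degree = 2 + 3 + 1 + 2 = 8

8


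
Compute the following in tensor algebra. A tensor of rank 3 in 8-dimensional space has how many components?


The number of components of a rank-r tensor in d dimensions is d^r.
Here d = 8 and r = 3.
8^3 = 512

512


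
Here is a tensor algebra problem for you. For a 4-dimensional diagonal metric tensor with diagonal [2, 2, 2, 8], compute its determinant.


For a diagonal metric, the determinant is the product of diagonal entries.
Diagonal entries: 2, 2, 2, 8
det(g) = 2 * 2 * 2 * 8 = 64

64


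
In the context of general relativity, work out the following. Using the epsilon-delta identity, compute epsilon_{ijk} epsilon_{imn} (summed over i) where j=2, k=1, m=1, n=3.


Using the identity: epsilon_{ijk} epsilon_{imn} = delta_{jm} delta_{kn} - delta_{jn} delta_{km}.
delta_{21} = 0
delta_{13} = 0
delta_{23} = 0
delta_{11} = 1
Result = 0 * 0 - 0 * 1 = 0 - 0 = 0

0


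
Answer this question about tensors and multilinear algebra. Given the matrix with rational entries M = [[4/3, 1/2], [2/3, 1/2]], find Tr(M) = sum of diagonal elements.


The trace is the sum of diagonal entries.
Diagonal: M[1,1] = 4/3, M[2,2] = 1/2
Tr(M) = 4/3 + 1/2
Computing step by step:
After adding M[1,1]: 4/3
After adding M[2,2]: 11/6
Tr(M) = 11/6

11/6


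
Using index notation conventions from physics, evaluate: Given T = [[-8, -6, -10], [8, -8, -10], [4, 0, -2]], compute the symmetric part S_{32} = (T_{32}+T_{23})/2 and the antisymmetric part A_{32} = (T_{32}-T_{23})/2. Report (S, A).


T_{32} = 0
T_{23} = -10
S_{32} = (0 + -10)/2 = -10/2 = -5
A_{32} = (0 - -10)/2 = 10/2 = 5
Check: S + A = -5 + 5 = 0 = T_{32}.

(-5, 5)


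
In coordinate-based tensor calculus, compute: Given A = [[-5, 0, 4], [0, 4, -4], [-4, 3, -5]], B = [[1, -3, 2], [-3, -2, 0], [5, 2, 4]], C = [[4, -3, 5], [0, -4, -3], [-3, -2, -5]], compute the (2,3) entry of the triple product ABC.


(ABC)_{23} = sum_m (AB)_{2m} C_{m3}. First compute row 2 of AB.
(AB)_{21} = 0*1 + 4*-3 + -4*5 = -32
(AB)_{22} = 0*-3 + 4*-2 + -4*2 = -16
(AB)_{23} = 0*2 + 4*0 + -4*4 = -16
Now contract with column 3 of C:
(AB)_{21} * C_{13} = -32 * 5 = -160
(AB)_{22} * C_{23} = -16 * -3 = 48
(AB)_{23} * C_{33} = -16 * -5 = 80
(ABC)_{23} = -160 + 48 + 80 = -32

-32


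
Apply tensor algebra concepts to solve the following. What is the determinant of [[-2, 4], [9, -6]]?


For a 2x2 matrix [[a, b], [c, d]], det = a*d - b*c.
a = -2, b = 4, c = 9, d = -6
a*d = -2 * -6 = 12
b*c = 4 * 9 = 36
det = 12 - 36 = -24

-24


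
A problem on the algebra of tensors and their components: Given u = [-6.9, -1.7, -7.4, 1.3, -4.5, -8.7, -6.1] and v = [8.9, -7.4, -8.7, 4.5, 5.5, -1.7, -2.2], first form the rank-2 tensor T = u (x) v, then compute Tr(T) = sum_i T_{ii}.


The outer product gives T_{ij} = u_i v_j.
The trace (contraction) is Tr(T) = sum_i T_{ii} = sum_i u_i v_i.
Diagonal entries:
T_{11} = u_1 * v_1 = -6.9 * 8.9 = -61.41
T_{22} = u_2 * v_2 = -1.7 * -7.4 = 12.58
T_{33} = u_3 * v_3 = -7.4 * -8.7 = 64.38
T_{44} = u_4 * v_4 = 1.3 * 4.5 = 5.85
T_{55} = u_5 * v_5 = -4.5 * 5.5 = -24.75
T_{66} = u_6 * v_6 = -8.7 * -1.7 = 14.79
T_{77} = u_7 * v_7 = -6.1 * -2.2 = 13.42
Tr(T) = -61.41 + 12.58 + 64.38 + 5.85 + -24.75 + 14.79 + 13.42 = 24.86

24.86


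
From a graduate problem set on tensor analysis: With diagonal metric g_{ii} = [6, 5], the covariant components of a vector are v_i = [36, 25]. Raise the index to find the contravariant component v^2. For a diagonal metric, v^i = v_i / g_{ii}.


To raise an index with a diagonal metric: v^i = v_i / g_{ii}.
For index 2: v_2 = 25, g_{22} = 5
v^2 = 25 / 5 = 5

5


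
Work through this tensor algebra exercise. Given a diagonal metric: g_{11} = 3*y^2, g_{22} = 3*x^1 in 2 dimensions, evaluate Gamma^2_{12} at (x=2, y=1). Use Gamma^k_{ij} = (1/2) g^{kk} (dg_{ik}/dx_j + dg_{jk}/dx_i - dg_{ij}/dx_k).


For a diagonal metric, Gamma^k_{ij} = (1/2) g^{kk} (dg_{ik}/dx_j + dg_{jk}/dx_i - dg_{ij}/dx_k).
The metric is diagonal, so g_{ab} = 0 for a != b.
At the given point: g_{11} = 3, g_{22} = 6
g^{22} = 1/6
dg_{12}/dx_2 = 0 (off-diagonal)
dg_{22}/dx_1 = dg_{22}/dx_1 = 3
dg_{12}/dx_2 = 0 (off-diagonal)
Numerator = 0 + 3 - 0 = 3
Gamma^2_{12} = 3 / (2 * 6) = 1/4

1/4


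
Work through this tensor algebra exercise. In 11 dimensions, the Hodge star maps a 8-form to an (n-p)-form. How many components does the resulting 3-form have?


The Hodge dual of a p-form on an n-dimensional manifold is an (n-p)-form.
n = 11, p = 8, so dual degree = 11 - 8 = 3
The number of components is C(n, n-p) = C(11, 3) = 165

165


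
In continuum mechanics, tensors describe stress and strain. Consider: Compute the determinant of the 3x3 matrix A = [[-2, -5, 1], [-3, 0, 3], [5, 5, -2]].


Expanding along the first row, det(A) = a11*M_11 - a12*M_12 + a13*M_13, where M_1j is the (1,j) minor.
Minor M_11 = 0*-2 - 3*5 = -15
Minor M_12 = -3*-2 - 3*5 = -9
Minor M_13 = -3*5 - 0*5 = -15
det = -2*(-15) - -5*(-9) + 1*(-15)
    = 30 - 45 + -15
    = -30

-30


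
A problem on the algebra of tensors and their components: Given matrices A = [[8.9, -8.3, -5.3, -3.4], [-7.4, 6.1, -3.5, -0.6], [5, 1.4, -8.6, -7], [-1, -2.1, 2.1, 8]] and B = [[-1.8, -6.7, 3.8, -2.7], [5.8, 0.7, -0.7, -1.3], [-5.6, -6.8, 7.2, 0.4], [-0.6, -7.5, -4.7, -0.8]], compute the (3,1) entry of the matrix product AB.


(AB)_{ij} = sum_k A_{ik} B_{kj}.
For i=3, j=1:
A_{31} * B_{11} = 5 * -1.8 = -9
A_{32} * B_{21} = 1.4 * 5.8 = 8.12
A_{33} * B_{31} = -8.6 * -5.6 = 48.16
A_{34} * B_{41} = -7 * -0.6 = 4.2
Sum = -9 + 8.12 + 48.16 + 4.2 = 51.48

51.48


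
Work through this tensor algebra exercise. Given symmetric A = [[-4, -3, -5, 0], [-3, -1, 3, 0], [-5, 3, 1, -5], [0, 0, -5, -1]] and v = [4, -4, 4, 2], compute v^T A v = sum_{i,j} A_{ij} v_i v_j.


First compute Av:
(Av)_1 = -4*4 + -3*-4 + -5*4 + 0*2 = -24
(Av)_2 = -3*4 + -1*-4 + 3*4 + 0*2 = 4
(Av)_3 = -5*4 + 3*-4 + 1*4 + -5*2 = -38
(Av)_4 = 0*4 + 0*-4 + -5*4 + -1*2 = -22
Av = [-24, 4, -38, -22]
Then v^T (Av) = 4*-24 + -4*4 + 4*-38 + 2*-22
= -96 + -16 + -152 + -44 = -308

-308


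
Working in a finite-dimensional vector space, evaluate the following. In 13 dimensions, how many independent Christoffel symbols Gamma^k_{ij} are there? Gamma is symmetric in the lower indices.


Christoffel symbols Gamma^k_{ij} are symmetric in i,j, so there are d * d(d+1)/2 independent symbols.
d = 13
d(d+1)/2 = 13 * 14 / 2 = 91
Total = 13 * 91 = 1183

1183


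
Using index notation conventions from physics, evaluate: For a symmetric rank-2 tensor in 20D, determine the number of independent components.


A symmetric rank-2 tensor in d dimensions has d(d+1)/2 independent components.
d = 20
d(d+1)/2 = 20 * 21 / 2 = 420 / 2 = 210

210


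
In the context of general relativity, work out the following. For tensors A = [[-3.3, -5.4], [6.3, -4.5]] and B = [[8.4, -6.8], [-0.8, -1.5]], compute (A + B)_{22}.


Tensor addition is component-wise: (A + B)_{ij} = A_{ij} + B_{ij}.
A_{22} = -4.5
B_{22} = -1.5
(A + B)_{22} = -4.5 + -1.5 = -6

-6


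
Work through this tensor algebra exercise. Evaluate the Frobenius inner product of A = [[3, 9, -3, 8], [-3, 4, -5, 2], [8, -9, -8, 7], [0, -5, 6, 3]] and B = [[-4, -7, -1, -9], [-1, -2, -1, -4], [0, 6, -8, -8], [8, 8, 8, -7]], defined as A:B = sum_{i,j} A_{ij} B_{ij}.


A:B = sum over all i,j of A_{ij} * B_{ij}.
Row 1: 3*-4=-12, 9*-7=-63, -3*-1=3, 8*-9=-72 => row sum = -144
Row 2: -3*-1=3, 4*-2=-8, -5*-1=5, 2*-4=-8 => row sum = -8
Row 3: 8*0=0, -9*6=-54, -8*-8=64, 7*-8=-56 => row sum = -46
Row 4: 0*8=0, -5*8=-40, 6*8=48, 3*-7=-21 => row sum = -13
Total = -144 + -8 + -46 + -13 = -211

-211


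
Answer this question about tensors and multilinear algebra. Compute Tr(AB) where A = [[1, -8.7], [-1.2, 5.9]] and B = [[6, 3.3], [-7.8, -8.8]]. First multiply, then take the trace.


Tr(AB) = sum_i (AB)_{ii} where (AB)_{ii} = sum_k A_{ik} B_{ki}.
(AB)_{11} = 1*6 + -8.7*-7.8 = 73.86
(AB)_{22} = -1.2*3.3 + 5.9*-8.8 = -55.88
Tr(AB) = 73.86 + -55.88 = 17.98

17.98


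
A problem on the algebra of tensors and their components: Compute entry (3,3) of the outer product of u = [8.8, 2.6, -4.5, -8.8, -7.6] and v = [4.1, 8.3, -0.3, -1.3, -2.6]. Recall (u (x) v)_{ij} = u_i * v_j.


The outer product entry T_{ij} = u_i * v_j.
We need i=3, j=3.
u_3 = -4.5, v_3 = -0.3
T_{3,3} = -4.5 * -0.3 = 1.35

1.35


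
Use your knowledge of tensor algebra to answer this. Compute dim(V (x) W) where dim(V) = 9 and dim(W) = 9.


The dimension of a tensor product is the product of dimensions.
dim(V) = 9, dim(W) = 9
dim(V (x) W) = 9 * 9 = 81

81


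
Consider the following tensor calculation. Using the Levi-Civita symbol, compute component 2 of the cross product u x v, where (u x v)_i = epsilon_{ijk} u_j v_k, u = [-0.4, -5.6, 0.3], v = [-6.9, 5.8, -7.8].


(u x v)_2 = sum_{j,k} epsilon_{2jk} u_j v_k. Only permutations of (1,2,3) contribute; the two non-zero terms are:
eps_{213} u_1 v_3 = -1 * -0.4 * -7.8 = -3.12
eps_{231} u_3 v_1 = 1 * 0.3 * -6.9 = -2.07
(u x v)_2 = -5.19

-5.19


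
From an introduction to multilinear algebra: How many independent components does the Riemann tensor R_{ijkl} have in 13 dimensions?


The Riemann tensor in d dimensions has d^2(d^2 - 1)/12 independent components.
d = 13, so d^2 = 169
d^2 - 1 = 168
d^2(d^2 - 1) = 169 * 168 = 28392
Divide by 12: 28392 / 12 = 2366

2366


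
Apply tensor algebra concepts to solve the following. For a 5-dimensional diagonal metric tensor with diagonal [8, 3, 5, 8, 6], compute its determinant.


For a diagonal metric, the determinant is the product of diagonal entries.
Diagonal entries: 8, 3, 5, 8, 6
det(g) = 8 * 3 * 5 * 8 * 6 = 5760

5760


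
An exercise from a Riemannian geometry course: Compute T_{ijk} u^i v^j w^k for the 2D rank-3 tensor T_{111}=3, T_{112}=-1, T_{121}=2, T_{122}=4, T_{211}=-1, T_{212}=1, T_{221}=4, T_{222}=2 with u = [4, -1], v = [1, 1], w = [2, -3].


S = sum over i,j,k of T_{ijk} u_i v_j w_k. Expanding all 8 terms:
T_{111}*u_1*v_1*w_1 = 3*4*1*2 = 24  (running total: 24)
T_{112}*u_1*v_1*w_2 = -1*4*1*-3 = 12  (running total: 36)
T_{121}*u_1*v_2*w_1 = 2*4*1*2 = 16  (running total: 52)
T_{122}*u_1*v_2*w_2 = 4*4*1*-3 = -48  (running total: 4)
T_{211}*u_2*v_1*w_1 = -1*-1*1*2 = 2  (running total: 6)
T_{212}*u_2*v_1*w_2 = 1*-1*1*-3 = 3  (running total: 9)
T_{221}*u_2*v_2*w_1 = 4*-1*1*2 = -8  (running total: 1)
T_{222}*u_2*v_2*w_2 = 2*-1*1*-3 = 6  (running total: 7)
S = 7

7


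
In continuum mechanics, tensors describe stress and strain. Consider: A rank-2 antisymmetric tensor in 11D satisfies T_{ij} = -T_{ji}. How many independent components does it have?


An antisymmetric rank-2 tensor satisfies A_{ij} = -A_{ji}, so diagonal entries are zero.
The independent components are the upper-triangular entries: C(n, 2) = n(n-1)/2.
n = 11
C(11, 2) = 11 * 10 / 2 = 110 / 2 = 55

55


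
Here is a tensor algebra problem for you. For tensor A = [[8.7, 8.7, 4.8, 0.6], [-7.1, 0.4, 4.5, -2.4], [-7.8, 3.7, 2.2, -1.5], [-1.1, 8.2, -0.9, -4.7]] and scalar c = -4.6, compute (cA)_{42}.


Scalar multiplication: (cA)_{ij} = c * A_{ij}.
c = -4.6
A_{42} = 8.2
(cA)_{42} = -4.6 * 8.2 = -37.72

-37.72


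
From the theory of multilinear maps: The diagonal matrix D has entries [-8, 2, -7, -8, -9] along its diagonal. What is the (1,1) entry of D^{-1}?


For a diagonal matrix, the inverse has entries (D^{-1})_{ii} = 1/d_{ii}.
The diagonal entries are: d_{11} = -8, d_{22} = 2, d_{33} = -7, d_{44} = -8, d_{55} = -9
We need (D^{-1})_{11} = 1/d_{11} = 1/-8 = -1/8

-1/8


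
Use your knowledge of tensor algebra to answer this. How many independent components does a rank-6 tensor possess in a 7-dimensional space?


The number of components of a rank-r tensor in d dimensions is d^r.
Here d = 7 and r = 6.
7^6 = 117649

117649


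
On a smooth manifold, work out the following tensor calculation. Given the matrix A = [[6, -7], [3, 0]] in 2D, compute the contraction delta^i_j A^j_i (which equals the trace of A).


The contraction (trace) of a rank-2 tensor is the sum of its diagonal elements.
Diagonal entries: A[1,1] = 6, A[2,2] = 0
Tr(A) = 6 + 0 = 6

6


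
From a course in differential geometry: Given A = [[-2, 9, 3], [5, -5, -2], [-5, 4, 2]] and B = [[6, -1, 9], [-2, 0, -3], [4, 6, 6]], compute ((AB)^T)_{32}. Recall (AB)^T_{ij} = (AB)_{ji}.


(AB)^T_{ij} = (AB)_{ji} = sum_k A_{jk} B_{ki}.
For i=3, j=2 we need (AB)_{23}:
A_{21} * B_{13} = 5 * 9 = 45
A_{22} * B_{23} = -5 * -3 = 15
A_{23} * B_{33} = -2 * 6 = -12
Sum = 45 + 15 + -12 = 48

48


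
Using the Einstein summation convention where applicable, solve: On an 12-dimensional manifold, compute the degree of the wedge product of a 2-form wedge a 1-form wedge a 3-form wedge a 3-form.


The degree of a wedge product is the sum of the degrees of the individual forms.
Degrees: 2, 1, 3, 3
Total degree = 2 + 1 + 3 + 3 = 9

9


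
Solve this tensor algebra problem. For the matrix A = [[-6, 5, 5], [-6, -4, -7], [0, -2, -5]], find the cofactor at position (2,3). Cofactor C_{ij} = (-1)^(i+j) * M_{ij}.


To find cofactor C_{23}, delete row 2 and column 3.
The resulting 2x2 submatrix is: [[-6, 5], [0, -2]]
Minor M_{23} = -6*-2 - 5*0
  = 12 - 0 = 12
Sign = (-1)^(2+3) = (-1)^5 = -1
Cofactor C_{23} = -1 * 12 = -12

-12


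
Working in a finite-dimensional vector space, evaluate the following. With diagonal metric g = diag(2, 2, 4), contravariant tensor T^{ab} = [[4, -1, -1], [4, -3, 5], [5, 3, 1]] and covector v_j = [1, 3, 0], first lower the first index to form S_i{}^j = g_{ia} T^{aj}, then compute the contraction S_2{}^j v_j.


Step 1: lower the first index. For a diagonal metric, g_{ia} T^{aj} = g_{ii} T^{ij} (no sum on i).
g_{22} = 2
S_2{}^1 = 2 * T^{21} = 2 * 4 = 8
S_2{}^2 = 2 * T^{22} = 2 * -3 = -6
S_2{}^3 = 2 * T^{23} = 2 * 5 = 10
Step 2: contract S_2{}^j with v_j.
S_2{}^1 * v_1 = 8 * 1 = 8
S_2{}^2 * v_2 = -6 * 3 = -18
S_2{}^3 * v_3 = 10 * 0 = 0
Result = 8 + -18 + 0 = -10

-10


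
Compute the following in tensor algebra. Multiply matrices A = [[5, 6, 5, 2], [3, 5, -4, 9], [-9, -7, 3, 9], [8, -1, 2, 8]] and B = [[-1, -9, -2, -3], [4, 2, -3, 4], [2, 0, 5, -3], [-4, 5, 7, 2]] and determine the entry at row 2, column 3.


(AB)_{ij} = sum_k A_{ik} B_{kj}.
For i=2, j=3:
A_{21} * B_{13} = 3 * -2 = -6
A_{22} * B_{23} = 5 * -3 = -15
A_{23} * B_{33} = -4 * 5 = -20
A_{24} * B_{43} = 9 * 7 = 63
Sum = -6 + -15 + -20 + 63 = 22

22


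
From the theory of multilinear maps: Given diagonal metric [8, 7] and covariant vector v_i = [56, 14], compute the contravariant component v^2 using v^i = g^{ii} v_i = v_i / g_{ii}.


To raise an index with a diagonal metric: v^i = v_i / g_{ii}.
For index 2: v_2 = 14, g_{22} = 7
v^2 = 14 / 7 = 2

2


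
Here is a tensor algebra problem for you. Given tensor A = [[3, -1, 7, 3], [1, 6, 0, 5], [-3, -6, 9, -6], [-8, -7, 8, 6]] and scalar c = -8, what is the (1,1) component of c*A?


Scalar multiplication: (cA)_{ij} = c * A_{ij}.
c = -8
A_{11} = 3
(cA)_{11} = -8 * 3 = -24

-24


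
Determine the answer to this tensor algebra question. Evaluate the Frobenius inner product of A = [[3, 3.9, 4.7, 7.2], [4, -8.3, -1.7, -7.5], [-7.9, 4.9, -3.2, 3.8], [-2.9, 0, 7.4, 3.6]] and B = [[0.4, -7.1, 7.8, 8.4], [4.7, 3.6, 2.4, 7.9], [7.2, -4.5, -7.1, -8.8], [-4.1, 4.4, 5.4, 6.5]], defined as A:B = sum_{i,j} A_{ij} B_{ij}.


A:B = sum over all i,j of A_{ij} * B_{ij}.
Row 1: 3*0.4=1.2, 3.9*-7.1=-27.69, 4.7*7.8=36.66, 7.2*8.4=60.48 => row sum = 70.65
Row 2: 4*4.7=18.8, -8.3*3.6=-29.88, -1.7*2.4=-4.08, -7.5*7.9=-59.25 => row sum = -74.41
Row 3: -7.9*7.2=-56.88, 4.9*-4.5=-22.05, -3.2*-7.1=22.72, 3.8*-8.8=-33.44 => row sum = -89.65
Row 4: -2.9*-4.1=11.89, 0*4.4=0, 7.4*5.4=39.96, 3.6*6.5=23.4 => row sum = 75.25
Total = 70.65 + -74.41 + -89.65 + 75.25 = -18.16

-18.16


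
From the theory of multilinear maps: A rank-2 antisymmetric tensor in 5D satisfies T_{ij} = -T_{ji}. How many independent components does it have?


An antisymmetric rank-2 tensor satisfies A_{ij} = -A_{ji}, so diagonal entries are zero.
The independent components are the upper-triangular entries: C(n, 2) = n(n-1)/2.
n = 5
C(5, 2) = 5 * 4 / 2 = 20 / 2 = 10

10


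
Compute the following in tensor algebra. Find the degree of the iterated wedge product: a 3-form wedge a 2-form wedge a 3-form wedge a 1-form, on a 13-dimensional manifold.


The degree of a wedge product is the sum of the degrees of the individual forms.
Degrees: 3, 2, 3, 1
Total degree = 3 + 2 + 3 + 1 = 9

9


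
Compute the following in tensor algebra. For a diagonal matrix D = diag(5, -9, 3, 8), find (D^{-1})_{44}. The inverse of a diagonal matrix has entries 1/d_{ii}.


For a diagonal matrix, the inverse has entries (D^{-1})_{ii} = 1/d_{ii}.
The diagonal entries are: d_{11} = 5, d_{22} = -9, d_{33} = 3, d_{44} = 8
We need (D^{-1})_{44} = 1/d_{44} = 1/8 = 1/8

1/8


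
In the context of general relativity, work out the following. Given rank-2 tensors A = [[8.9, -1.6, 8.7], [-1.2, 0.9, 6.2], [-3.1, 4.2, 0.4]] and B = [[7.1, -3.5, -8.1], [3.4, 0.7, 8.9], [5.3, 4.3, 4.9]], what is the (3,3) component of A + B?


Tensor addition is component-wise: (A + B)_{ij} = A_{ij} + B_{ij}.
A_{33} = 0.4
B_{33} = 4.9
(A + B)_{33} = 0.4 + 4.9 = 5.3

5.3
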